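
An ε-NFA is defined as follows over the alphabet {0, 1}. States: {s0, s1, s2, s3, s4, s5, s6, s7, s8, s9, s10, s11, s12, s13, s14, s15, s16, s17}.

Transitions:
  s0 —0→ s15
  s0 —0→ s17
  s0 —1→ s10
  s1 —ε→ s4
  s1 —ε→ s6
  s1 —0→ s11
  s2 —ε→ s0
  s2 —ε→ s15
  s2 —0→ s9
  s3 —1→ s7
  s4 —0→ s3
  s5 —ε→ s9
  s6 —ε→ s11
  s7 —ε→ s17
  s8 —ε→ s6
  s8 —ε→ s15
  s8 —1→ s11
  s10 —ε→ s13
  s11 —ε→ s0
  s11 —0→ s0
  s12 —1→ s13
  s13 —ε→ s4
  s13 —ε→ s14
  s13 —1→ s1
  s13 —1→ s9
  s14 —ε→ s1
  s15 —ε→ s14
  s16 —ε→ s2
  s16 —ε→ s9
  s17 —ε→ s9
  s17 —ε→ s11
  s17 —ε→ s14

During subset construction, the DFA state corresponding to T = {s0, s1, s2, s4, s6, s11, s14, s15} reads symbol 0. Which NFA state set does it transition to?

s0 on 0 → {s15, s17}.
s1 on 0 → {s11}.
s2 on 0 → {s9}.
s4 on 0 → {s3}.
s11 on 0 → {s0}.
No 0-transition from s6, s14, s15.
Union after reading 0: {s0, s3, s9, s11, s15, s17}.
Now take the ε-closure:
From s15 via ε: add s14.
From s14 via ε: add s1.
From s1 via ε: add s4, s6.
No new states can be added; the closed set is {s0, s1, s3, s4, s6, s9, s11, s14, s15, s17}.

{s0, s1, s3, s4, s6, s9, s11, s14, s15, s17}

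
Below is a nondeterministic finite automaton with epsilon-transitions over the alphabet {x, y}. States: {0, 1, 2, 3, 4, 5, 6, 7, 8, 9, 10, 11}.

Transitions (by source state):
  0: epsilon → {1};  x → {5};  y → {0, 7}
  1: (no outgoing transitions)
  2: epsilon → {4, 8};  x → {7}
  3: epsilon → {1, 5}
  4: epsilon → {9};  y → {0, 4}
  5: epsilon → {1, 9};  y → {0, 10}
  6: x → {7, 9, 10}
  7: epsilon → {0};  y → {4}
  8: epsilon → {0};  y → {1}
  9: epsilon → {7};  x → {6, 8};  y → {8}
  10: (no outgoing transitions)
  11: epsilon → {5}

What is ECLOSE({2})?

Start with {2}.
From 2 via epsilon: add 4, 8.
From 4 via epsilon: add 9.
From 8 via epsilon: add 0.
From 0 via epsilon: add 1.
From 9 via epsilon: add 7.
No new states can be added; the closed set is {0, 1, 2, 4, 7, 8, 9}.

{0, 1, 2, 4, 7, 8, 9}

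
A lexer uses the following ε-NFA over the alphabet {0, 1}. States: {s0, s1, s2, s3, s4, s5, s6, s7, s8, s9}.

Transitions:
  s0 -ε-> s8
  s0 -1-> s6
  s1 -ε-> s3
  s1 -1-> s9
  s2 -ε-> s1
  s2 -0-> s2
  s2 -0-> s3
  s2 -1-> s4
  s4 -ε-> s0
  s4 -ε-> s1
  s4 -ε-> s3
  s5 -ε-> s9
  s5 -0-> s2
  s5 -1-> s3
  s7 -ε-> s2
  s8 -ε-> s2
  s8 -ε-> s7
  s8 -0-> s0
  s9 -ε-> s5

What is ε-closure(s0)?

Start with {s0}.
From s0 via ε: add s8.
From s8 via ε: add s2, s7.
From s2 via ε: add s1.
From s1 via ε: add s3.
No new states can be added; the closed set is {s0, s1, s2, s3, s7, s8}.

{s0, s1, s2, s3, s7, s8}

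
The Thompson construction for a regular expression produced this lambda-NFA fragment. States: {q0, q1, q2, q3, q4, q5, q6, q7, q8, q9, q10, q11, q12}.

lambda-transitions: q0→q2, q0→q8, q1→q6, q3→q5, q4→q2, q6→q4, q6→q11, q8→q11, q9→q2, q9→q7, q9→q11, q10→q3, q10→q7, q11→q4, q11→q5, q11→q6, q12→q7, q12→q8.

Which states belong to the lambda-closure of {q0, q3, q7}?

Start with {q0, q3, q7}.
From q0 via lambda: add q2, q8.
From q3 via lambda: add q5.
From q8 via lambda: add q11.
From q11 via lambda: add q4, q6.
No new states can be added; the closed set is {q0, q2, q3, q4, q5, q6, q7, q8, q11}.

{q0, q2, q3, q4, q5, q6, q7, q8, q11}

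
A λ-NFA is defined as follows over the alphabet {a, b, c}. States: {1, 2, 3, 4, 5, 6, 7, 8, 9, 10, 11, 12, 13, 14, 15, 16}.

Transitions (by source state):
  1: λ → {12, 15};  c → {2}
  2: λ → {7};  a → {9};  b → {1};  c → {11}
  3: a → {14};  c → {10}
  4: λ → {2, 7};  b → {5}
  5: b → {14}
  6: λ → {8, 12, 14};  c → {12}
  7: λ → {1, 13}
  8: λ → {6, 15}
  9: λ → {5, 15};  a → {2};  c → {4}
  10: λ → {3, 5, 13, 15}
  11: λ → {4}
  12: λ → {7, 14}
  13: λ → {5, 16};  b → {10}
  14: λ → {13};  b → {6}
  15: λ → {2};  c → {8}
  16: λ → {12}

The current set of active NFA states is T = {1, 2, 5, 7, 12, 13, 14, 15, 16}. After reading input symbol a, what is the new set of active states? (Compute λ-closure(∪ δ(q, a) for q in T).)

{1, 2, 5, 7, 9, 12, 13, 14, 15, 16}

2 on a → {9}.
No a-transition from 1, 5, 7, 12, 13, 14, 15, 16.
Union after reading a: {9}.
Now take the λ-closure:
From 9 via λ: add 5, 15.
From 15 via λ: add 2.
From 2 via λ: add 7.
From 7 via λ: add 1, 13.
From 1 via λ: add 12.
From 13 via λ: add 16.
From 12 via λ: add 14.
No new states can be added; the closed set is {1, 2, 5, 7, 9, 12, 13, 14, 15, 16}.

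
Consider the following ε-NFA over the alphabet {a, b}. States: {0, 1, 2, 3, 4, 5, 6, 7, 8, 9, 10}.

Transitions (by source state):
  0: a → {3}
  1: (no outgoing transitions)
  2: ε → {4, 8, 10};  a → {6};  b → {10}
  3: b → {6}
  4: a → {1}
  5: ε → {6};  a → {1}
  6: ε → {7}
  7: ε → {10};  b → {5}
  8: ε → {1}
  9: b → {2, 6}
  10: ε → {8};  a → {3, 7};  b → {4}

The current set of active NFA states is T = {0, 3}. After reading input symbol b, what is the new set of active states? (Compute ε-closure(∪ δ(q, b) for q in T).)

{1, 6, 7, 8, 10}

3 on b → {6}.
No b-transition from 0.
Union after reading b: {6}.
Now take the ε-closure:
From 6 via ε: add 7.
From 7 via ε: add 10.
From 10 via ε: add 8.
From 8 via ε: add 1.
No new states can be added; the closed set is {1, 6, 7, 8, 10}.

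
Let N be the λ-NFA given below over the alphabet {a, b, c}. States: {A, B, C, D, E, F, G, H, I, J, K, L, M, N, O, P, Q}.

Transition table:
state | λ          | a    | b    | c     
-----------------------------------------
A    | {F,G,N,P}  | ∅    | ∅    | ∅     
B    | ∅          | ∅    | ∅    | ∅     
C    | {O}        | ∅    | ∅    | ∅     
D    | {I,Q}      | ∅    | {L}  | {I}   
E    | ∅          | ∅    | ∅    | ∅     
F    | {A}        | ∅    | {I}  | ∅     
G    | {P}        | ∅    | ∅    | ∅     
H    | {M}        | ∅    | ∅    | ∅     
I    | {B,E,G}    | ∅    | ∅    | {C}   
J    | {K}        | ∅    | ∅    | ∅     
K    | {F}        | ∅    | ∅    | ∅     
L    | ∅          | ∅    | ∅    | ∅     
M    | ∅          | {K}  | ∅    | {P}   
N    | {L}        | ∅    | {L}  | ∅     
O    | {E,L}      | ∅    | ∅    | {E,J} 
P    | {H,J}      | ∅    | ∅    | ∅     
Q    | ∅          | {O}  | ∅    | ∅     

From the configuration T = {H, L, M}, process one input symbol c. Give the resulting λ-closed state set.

{A, F, G, H, J, K, L, M, N, P}

M on c → {P}.
No c-transition from H, L.
Union after reading c: {P}.
Now take the λ-closure:
From P via λ: add H, J.
From H via λ: add M.
From J via λ: add K.
From K via λ: add F.
From F via λ: add A.
From A via λ: add G, N.
From N via λ: add L.
No new states can be added; the closed set is {A, F, G, H, J, K, L, M, N, P}.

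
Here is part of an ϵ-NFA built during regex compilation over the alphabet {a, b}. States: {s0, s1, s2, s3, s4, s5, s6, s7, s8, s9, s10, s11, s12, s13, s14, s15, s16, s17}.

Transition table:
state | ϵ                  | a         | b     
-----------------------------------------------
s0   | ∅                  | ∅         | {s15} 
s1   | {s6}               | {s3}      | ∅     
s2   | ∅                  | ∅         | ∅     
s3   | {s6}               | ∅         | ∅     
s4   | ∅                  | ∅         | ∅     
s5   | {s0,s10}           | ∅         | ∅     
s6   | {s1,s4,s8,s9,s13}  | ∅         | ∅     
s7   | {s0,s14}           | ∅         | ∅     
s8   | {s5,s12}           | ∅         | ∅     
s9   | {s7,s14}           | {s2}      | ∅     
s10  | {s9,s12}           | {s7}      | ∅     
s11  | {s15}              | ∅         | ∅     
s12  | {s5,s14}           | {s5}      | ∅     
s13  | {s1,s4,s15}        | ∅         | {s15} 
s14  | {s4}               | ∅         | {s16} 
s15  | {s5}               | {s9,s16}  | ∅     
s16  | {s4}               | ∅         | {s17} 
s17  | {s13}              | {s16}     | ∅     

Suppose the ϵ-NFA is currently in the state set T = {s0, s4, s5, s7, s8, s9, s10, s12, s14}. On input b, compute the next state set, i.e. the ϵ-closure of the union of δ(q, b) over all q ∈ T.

s0 on b → {s15}.
s14 on b → {s16}.
No b-transition from s4, s5, s7, s8, s9, s10, s12.
Union after reading b: {s15, s16}.
Now take the ϵ-closure:
From s15 via ϵ: add s5.
From s16 via ϵ: add s4.
From s5 via ϵ: add s0, s10.
From s10 via ϵ: add s9, s12.
From s9 via ϵ: add s7, s14.
No new states can be added; the closed set is {s0, s4, s5, s7, s9, s10, s12, s14, s15, s16}.

{s0, s4, s5, s7, s9, s10, s12, s14, s15, s16}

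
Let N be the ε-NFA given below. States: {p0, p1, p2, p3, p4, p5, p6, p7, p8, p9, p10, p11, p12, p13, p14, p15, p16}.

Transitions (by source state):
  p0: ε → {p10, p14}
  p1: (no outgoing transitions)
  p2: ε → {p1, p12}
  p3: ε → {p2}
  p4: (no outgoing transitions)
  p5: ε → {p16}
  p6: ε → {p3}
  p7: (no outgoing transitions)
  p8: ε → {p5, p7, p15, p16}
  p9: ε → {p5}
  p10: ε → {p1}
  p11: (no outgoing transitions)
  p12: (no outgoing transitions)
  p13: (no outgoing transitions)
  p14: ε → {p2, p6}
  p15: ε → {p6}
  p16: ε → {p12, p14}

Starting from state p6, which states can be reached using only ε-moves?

Start with {p6}.
From p6 via ε: add p3.
From p3 via ε: add p2.
From p2 via ε: add p1, p12.
No new states can be added; the closed set is {p1, p2, p3, p6, p12}.

{p1, p2, p3, p6, p12}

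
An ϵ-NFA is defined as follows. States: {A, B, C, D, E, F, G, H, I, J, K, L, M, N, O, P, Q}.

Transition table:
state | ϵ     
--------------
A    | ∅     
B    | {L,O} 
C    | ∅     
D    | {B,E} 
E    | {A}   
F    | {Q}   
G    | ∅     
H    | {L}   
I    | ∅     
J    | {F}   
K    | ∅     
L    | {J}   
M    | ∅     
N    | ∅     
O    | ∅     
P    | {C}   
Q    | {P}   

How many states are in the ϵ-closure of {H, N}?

Start with {H, N}.
From H via ϵ: add L.
From L via ϵ: add J.
From J via ϵ: add F.
From F via ϵ: add Q.
From Q via ϵ: add P.
From P via ϵ: add C.
ϵ-closure = {C, F, H, J, L, N, P, Q}, which has 8 states.

8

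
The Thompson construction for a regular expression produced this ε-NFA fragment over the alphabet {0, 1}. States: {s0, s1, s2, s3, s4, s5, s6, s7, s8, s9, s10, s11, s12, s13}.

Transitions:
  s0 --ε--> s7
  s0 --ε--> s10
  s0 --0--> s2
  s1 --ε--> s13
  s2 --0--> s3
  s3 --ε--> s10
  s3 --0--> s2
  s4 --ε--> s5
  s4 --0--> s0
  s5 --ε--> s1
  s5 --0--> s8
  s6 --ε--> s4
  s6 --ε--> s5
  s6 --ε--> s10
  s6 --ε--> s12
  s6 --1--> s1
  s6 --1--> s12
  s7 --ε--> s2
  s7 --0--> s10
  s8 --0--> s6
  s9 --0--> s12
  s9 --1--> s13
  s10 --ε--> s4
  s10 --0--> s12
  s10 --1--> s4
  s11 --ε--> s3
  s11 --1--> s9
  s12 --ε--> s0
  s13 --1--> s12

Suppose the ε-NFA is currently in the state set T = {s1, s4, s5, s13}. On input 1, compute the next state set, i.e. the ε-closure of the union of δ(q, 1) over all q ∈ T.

s13 on 1 → {s12}.
No 1-transition from s1, s4, s5.
Union after reading 1: {s12}.
Now take the ε-closure:
From s12 via ε: add s0.
From s0 via ε: add s7, s10.
From s7 via ε: add s2.
From s10 via ε: add s4.
From s4 via ε: add s5.
From s5 via ε: add s1.
From s1 via ε: add s13.
No new states can be added; the closed set is {s0, s1, s2, s4, s5, s7, s10, s12, s13}.

{s0, s1, s2, s4, s5, s7, s10, s12, s13}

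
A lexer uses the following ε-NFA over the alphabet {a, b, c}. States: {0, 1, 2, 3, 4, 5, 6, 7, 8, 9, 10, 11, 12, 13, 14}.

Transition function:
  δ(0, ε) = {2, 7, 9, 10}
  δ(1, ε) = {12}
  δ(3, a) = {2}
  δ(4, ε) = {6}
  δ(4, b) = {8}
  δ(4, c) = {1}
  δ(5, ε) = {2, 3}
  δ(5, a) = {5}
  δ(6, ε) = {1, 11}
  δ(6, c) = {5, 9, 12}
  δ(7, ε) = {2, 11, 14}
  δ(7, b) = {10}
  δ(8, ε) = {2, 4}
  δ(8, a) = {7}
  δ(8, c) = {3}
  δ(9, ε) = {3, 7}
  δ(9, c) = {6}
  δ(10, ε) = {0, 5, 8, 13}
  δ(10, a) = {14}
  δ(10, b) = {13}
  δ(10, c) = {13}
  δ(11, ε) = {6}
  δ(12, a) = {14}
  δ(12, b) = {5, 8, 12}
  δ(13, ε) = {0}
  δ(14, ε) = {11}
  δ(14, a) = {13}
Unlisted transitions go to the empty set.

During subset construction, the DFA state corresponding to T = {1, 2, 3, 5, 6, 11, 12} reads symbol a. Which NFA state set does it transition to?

{1, 2, 3, 5, 6, 11, 12, 14}

3 on a → {2}.
5 on a → {5}.
12 on a → {14}.
No a-transition from 1, 2, 6, 11.
Union after reading a: {2, 5, 14}.
Now take the ε-closure:
From 5 via ε: add 3.
From 14 via ε: add 11.
From 11 via ε: add 6.
From 6 via ε: add 1.
From 1 via ε: add 12.
No new states can be added; the closed set is {1, 2, 3, 5, 6, 11, 12, 14}.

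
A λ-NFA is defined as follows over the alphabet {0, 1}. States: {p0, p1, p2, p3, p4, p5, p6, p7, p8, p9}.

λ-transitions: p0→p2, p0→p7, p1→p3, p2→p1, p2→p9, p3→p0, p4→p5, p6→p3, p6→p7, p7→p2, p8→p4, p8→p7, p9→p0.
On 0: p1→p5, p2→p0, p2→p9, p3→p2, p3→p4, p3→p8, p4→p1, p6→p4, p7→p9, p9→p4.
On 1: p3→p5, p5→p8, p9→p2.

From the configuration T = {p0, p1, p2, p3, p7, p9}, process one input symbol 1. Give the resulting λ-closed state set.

{p0, p1, p2, p3, p5, p7, p9}

p3 on 1 → {p5}.
p9 on 1 → {p2}.
No 1-transition from p0, p1, p2, p7.
Union after reading 1: {p2, p5}.
Now take the λ-closure:
From p2 via λ: add p1, p9.
From p1 via λ: add p3.
From p9 via λ: add p0.
From p0 via λ: add p7.
No new states can be added; the closed set is {p0, p1, p2, p3, p5, p7, p9}.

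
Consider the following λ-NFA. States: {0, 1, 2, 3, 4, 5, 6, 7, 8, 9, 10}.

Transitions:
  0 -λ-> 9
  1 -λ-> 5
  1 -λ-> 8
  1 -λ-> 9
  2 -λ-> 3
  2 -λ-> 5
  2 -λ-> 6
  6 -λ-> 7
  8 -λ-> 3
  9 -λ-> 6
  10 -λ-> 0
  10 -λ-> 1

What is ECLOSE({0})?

{0, 6, 7, 9}

Start with {0}.
From 0 via λ: add 9.
From 9 via λ: add 6.
From 6 via λ: add 7.
No new states can be added; the closed set is {0, 6, 7, 9}.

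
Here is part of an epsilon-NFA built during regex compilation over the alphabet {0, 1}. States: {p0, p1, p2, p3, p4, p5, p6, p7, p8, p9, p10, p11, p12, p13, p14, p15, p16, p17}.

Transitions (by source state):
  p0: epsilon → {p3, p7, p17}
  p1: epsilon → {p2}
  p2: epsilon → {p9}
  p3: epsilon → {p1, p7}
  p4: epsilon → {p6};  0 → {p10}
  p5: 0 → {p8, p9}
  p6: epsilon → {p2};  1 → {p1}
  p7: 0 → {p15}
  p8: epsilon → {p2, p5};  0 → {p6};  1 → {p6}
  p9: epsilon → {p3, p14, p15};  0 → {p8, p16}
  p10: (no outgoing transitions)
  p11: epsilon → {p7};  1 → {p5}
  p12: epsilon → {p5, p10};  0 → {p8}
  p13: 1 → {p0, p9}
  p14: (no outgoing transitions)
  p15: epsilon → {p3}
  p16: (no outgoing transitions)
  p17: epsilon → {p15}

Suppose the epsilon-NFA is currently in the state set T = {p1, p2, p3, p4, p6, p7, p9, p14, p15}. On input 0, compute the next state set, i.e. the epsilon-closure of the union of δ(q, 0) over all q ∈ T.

{p1, p2, p3, p5, p7, p8, p9, p10, p14, p15, p16}

p4 on 0 → {p10}.
p7 on 0 → {p15}.
p9 on 0 → {p8, p16}.
No 0-transition from p1, p2, p3, p6, p14, p15.
Union after reading 0: {p8, p10, p15, p16}.
Now take the epsilon-closure:
From p8 via epsilon: add p2, p5.
From p15 via epsilon: add p3.
From p2 via epsilon: add p9.
From p3 via epsilon: add p1, p7.
From p9 via epsilon: add p14.
No new states can be added; the closed set is {p1, p2, p3, p5, p7, p8, p9, p10, p14, p15, p16}.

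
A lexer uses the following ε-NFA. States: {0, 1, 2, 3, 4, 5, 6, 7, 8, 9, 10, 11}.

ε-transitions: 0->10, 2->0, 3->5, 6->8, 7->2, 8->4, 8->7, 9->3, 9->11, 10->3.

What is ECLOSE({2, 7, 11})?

{0, 2, 3, 5, 7, 10, 11}

Start with {2, 7, 11}.
From 2 via ε: add 0.
From 0 via ε: add 10.
From 10 via ε: add 3.
From 3 via ε: add 5.
No new states can be added; the closed set is {0, 2, 3, 5, 7, 10, 11}.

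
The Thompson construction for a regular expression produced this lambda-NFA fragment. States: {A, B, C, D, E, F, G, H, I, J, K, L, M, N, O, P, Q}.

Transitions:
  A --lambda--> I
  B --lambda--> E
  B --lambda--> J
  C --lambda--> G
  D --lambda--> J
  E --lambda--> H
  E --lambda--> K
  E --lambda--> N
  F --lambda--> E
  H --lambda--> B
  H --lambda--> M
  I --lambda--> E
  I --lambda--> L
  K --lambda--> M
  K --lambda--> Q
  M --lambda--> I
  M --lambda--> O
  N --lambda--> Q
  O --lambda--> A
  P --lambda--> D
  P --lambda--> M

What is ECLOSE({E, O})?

{A, B, E, H, I, J, K, L, M, N, O, Q}

Start with {E, O}.
From E via lambda: add H, K, N.
From O via lambda: add A.
From A via lambda: add I.
From H via lambda: add B, M.
From K via lambda: add Q.
From B via lambda: add J.
From I via lambda: add L.
No new states can be added; the closed set is {A, B, E, H, I, J, K, L, M, N, O, Q}.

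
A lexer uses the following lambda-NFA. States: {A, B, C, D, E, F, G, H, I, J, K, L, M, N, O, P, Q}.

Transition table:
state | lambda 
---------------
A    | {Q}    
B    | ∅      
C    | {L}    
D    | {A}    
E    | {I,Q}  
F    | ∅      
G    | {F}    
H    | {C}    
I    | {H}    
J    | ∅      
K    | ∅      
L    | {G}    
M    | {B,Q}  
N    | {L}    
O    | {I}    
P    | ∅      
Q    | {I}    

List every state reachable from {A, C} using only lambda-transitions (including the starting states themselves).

{A, C, F, G, H, I, L, Q}

Start with {A, C}.
From A via lambda: add Q.
From C via lambda: add L.
From L via lambda: add G.
From Q via lambda: add I.
From G via lambda: add F.
From I via lambda: add H.
No new states can be added; the closed set is {A, C, F, G, H, I, L, Q}.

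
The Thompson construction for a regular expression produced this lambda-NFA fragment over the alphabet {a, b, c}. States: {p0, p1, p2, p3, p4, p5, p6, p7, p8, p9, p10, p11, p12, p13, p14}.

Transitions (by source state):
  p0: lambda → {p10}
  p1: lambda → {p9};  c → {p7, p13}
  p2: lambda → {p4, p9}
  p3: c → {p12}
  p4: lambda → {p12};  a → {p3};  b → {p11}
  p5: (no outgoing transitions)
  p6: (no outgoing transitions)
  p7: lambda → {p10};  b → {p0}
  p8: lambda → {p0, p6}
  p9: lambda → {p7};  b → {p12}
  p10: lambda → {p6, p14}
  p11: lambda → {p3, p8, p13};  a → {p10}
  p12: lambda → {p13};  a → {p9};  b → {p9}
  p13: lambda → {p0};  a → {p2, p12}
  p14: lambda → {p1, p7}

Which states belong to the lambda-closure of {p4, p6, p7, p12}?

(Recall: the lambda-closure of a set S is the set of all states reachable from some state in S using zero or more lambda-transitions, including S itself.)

{p0, p1, p4, p6, p7, p9, p10, p12, p13, p14}

Start with {p4, p6, p7, p12}.
From p7 via lambda: add p10.
From p12 via lambda: add p13.
From p10 via lambda: add p14.
From p13 via lambda: add p0.
From p14 via lambda: add p1.
From p1 via lambda: add p9.
No new states can be added; the closed set is {p0, p1, p4, p6, p7, p9, p10, p12, p13, p14}.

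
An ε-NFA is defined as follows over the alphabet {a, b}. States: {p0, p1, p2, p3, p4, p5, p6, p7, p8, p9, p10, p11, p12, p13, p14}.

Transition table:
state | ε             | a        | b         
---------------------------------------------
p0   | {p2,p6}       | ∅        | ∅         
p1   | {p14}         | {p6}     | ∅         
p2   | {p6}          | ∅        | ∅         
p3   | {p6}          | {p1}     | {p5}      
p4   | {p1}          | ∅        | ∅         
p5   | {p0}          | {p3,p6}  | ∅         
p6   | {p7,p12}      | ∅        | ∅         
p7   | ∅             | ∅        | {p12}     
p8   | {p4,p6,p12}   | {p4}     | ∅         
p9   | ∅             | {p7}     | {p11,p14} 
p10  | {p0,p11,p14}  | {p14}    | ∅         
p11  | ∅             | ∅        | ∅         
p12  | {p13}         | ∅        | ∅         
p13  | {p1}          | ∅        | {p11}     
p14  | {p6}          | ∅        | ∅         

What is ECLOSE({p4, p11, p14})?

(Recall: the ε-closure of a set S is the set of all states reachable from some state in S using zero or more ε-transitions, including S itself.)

Start with {p4, p11, p14}.
From p4 via ε: add p1.
From p14 via ε: add p6.
From p6 via ε: add p7, p12.
From p12 via ε: add p13.
No new states can be added; the closed set is {p1, p4, p6, p7, p11, p12, p13, p14}.

{p1, p4, p6, p7, p11, p12, p13, p14}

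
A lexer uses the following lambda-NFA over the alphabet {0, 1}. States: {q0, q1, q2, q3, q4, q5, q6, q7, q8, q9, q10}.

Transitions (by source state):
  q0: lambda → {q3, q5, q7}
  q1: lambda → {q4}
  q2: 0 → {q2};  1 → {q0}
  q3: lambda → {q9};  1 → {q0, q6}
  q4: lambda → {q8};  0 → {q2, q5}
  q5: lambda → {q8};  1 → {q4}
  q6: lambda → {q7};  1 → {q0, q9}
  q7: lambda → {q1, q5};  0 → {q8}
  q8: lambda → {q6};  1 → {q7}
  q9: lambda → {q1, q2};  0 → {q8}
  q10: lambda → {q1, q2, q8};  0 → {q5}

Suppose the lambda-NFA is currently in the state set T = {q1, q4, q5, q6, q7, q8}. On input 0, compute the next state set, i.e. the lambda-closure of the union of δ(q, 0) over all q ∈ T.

{q1, q2, q4, q5, q6, q7, q8}

q4 on 0 → {q2, q5}.
q7 on 0 → {q8}.
No 0-transition from q1, q5, q6, q8.
Union after reading 0: {q2, q5, q8}.
Now take the lambda-closure:
From q8 via lambda: add q6.
From q6 via lambda: add q7.
From q7 via lambda: add q1.
From q1 via lambda: add q4.
No new states can be added; the closed set is {q1, q2, q4, q5, q6, q7, q8}.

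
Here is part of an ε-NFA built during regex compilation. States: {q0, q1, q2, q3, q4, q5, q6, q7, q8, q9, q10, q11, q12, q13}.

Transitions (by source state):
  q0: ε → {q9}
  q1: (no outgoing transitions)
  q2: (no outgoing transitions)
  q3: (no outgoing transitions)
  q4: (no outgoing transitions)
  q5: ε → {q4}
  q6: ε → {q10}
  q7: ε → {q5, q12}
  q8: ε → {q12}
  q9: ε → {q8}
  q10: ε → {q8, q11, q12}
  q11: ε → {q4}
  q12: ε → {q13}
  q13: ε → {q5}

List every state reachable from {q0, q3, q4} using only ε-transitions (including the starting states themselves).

{q0, q3, q4, q5, q8, q9, q12, q13}

Start with {q0, q3, q4}.
From q0 via ε: add q9.
From q9 via ε: add q8.
From q8 via ε: add q12.
From q12 via ε: add q13.
From q13 via ε: add q5.
No new states can be added; the closed set is {q0, q3, q4, q5, q8, q9, q12, q13}.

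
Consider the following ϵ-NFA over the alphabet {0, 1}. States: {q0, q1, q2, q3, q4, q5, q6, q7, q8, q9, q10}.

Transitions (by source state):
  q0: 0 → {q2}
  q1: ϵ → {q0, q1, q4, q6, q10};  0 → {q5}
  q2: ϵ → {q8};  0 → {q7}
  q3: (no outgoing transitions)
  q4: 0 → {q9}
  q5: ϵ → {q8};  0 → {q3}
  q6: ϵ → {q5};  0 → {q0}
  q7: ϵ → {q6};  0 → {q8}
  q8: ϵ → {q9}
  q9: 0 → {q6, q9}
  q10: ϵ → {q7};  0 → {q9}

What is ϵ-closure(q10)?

{q5, q6, q7, q8, q9, q10}

Start with {q10}.
From q10 via ϵ: add q7.
From q7 via ϵ: add q6.
From q6 via ϵ: add q5.
From q5 via ϵ: add q8.
From q8 via ϵ: add q9.
No new states can be added; the closed set is {q5, q6, q7, q8, q9, q10}.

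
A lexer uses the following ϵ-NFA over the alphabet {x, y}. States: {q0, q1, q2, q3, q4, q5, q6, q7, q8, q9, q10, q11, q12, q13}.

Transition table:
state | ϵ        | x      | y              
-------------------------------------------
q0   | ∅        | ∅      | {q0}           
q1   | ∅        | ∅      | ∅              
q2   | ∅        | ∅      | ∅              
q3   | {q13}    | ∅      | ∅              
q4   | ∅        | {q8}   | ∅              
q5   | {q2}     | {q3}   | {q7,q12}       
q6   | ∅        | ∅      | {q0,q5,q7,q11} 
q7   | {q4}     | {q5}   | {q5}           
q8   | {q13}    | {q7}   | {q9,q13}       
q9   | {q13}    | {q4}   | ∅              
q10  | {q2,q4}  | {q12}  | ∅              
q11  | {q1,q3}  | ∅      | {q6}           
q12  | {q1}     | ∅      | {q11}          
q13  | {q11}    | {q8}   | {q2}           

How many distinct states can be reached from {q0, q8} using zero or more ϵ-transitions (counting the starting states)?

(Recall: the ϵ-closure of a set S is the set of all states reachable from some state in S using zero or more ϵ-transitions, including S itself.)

Start with {q0, q8}.
From q8 via ϵ: add q13.
From q13 via ϵ: add q11.
From q11 via ϵ: add q1, q3.
ϵ-closure = {q0, q1, q3, q8, q11, q13}, which has 6 states.

6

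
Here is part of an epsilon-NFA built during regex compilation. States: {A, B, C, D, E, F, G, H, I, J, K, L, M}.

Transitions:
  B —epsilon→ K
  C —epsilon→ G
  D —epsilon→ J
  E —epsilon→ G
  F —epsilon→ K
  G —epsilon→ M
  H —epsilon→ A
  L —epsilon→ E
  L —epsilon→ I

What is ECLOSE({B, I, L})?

Start with {B, I, L}.
From B via epsilon: add K.
From L via epsilon: add E.
From E via epsilon: add G.
From G via epsilon: add M.
No new states can be added; the closed set is {B, E, G, I, K, L, M}.

{B, E, G, I, K, L, M}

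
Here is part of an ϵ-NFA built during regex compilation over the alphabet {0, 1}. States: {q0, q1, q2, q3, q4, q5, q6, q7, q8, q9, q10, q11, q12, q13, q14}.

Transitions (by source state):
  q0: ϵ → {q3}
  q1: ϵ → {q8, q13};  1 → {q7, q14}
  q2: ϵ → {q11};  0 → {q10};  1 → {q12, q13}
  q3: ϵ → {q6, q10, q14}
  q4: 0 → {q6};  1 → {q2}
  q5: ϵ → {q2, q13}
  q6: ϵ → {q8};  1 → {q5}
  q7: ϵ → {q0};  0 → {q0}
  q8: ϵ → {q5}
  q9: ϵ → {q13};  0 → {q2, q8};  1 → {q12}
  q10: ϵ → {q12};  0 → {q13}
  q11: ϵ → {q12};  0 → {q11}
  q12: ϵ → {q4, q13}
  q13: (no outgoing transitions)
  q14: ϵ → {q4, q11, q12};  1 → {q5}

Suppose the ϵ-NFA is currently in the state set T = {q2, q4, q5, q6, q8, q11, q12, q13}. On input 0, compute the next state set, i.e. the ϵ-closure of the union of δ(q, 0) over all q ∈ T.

{q2, q4, q5, q6, q8, q10, q11, q12, q13}

q2 on 0 → {q10}.
q4 on 0 → {q6}.
q11 on 0 → {q11}.
No 0-transition from q5, q6, q8, q12, q13.
Union after reading 0: {q6, q10, q11}.
Now take the ϵ-closure:
From q6 via ϵ: add q8.
From q10 via ϵ: add q12.
From q8 via ϵ: add q5.
From q12 via ϵ: add q4, q13.
From q5 via ϵ: add q2.
No new states can be added; the closed set is {q2, q4, q5, q6, q8, q10, q11, q12, q13}.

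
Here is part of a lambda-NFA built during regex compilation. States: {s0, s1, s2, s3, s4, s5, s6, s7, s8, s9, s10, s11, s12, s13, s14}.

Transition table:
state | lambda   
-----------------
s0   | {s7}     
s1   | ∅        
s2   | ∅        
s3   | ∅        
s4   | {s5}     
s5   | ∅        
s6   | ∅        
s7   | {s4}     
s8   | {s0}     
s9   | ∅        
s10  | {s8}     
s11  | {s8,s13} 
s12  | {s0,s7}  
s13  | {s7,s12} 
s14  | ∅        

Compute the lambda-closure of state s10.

Start with {s10}.
From s10 via lambda: add s8.
From s8 via lambda: add s0.
From s0 via lambda: add s7.
From s7 via lambda: add s4.
From s4 via lambda: add s5.
No new states can be added; the closed set is {s0, s4, s5, s7, s8, s10}.

{s0, s4, s5, s7, s8, s10}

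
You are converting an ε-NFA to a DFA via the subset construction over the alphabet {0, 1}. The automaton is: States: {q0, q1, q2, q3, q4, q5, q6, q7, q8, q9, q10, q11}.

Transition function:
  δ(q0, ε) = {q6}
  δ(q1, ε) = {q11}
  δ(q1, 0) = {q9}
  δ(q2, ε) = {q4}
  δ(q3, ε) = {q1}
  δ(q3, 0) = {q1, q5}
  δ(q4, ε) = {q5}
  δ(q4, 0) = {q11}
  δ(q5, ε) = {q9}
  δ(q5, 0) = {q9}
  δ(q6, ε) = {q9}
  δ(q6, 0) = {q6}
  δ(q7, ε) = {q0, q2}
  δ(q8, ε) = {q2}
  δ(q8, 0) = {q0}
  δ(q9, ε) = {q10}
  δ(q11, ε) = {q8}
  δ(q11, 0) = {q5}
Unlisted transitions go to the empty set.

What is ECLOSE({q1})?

{q1, q2, q4, q5, q8, q9, q10, q11}

Start with {q1}.
From q1 via ε: add q11.
From q11 via ε: add q8.
From q8 via ε: add q2.
From q2 via ε: add q4.
From q4 via ε: add q5.
From q5 via ε: add q9.
From q9 via ε: add q10.
No new states can be added; the closed set is {q1, q2, q4, q5, q8, q9, q10, q11}.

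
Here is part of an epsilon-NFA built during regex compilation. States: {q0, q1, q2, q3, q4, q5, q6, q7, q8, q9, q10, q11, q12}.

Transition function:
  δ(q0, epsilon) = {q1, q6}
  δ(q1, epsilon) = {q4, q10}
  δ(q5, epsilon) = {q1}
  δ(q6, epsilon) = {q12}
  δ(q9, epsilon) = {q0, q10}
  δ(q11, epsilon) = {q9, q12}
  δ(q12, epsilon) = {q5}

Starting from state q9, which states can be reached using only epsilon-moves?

Start with {q9}.
From q9 via epsilon: add q0, q10.
From q0 via epsilon: add q1, q6.
From q1 via epsilon: add q4.
From q6 via epsilon: add q12.
From q12 via epsilon: add q5.
No new states can be added; the closed set is {q0, q1, q4, q5, q6, q9, q10, q12}.

{q0, q1, q4, q5, q6, q9, q10, q12}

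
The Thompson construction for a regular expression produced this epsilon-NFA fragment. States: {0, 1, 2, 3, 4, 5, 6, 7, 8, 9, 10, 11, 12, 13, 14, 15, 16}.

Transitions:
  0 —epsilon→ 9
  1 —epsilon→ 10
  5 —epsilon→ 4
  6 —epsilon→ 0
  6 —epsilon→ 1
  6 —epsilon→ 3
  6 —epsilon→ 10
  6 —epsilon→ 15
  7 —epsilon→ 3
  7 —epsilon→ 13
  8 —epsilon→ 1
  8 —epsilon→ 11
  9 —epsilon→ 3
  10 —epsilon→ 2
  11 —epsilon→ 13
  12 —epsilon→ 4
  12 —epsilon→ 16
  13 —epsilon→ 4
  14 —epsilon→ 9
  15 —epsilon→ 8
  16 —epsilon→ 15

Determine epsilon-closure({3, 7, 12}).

Start with {3, 7, 12}.
From 7 via epsilon: add 13.
From 12 via epsilon: add 4, 16.
From 16 via epsilon: add 15.
From 15 via epsilon: add 8.
From 8 via epsilon: add 1, 11.
From 1 via epsilon: add 10.
From 10 via epsilon: add 2.
No new states can be added; the closed set is {1, 2, 3, 4, 7, 8, 10, 11, 12, 13, 15, 16}.

{1, 2, 3, 4, 7, 8, 10, 11, 12, 13, 15, 16}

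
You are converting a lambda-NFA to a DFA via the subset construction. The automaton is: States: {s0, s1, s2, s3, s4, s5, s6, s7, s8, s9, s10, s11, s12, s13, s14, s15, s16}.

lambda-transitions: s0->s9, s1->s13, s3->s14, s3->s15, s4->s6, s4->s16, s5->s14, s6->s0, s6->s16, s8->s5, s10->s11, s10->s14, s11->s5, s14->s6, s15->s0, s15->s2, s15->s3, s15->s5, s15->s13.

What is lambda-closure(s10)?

Start with {s10}.
From s10 via lambda: add s11, s14.
From s11 via lambda: add s5.
From s14 via lambda: add s6.
From s6 via lambda: add s0, s16.
From s0 via lambda: add s9.
No new states can be added; the closed set is {s0, s5, s6, s9, s10, s11, s14, s16}.

{s0, s5, s6, s9, s10, s11, s14, s16}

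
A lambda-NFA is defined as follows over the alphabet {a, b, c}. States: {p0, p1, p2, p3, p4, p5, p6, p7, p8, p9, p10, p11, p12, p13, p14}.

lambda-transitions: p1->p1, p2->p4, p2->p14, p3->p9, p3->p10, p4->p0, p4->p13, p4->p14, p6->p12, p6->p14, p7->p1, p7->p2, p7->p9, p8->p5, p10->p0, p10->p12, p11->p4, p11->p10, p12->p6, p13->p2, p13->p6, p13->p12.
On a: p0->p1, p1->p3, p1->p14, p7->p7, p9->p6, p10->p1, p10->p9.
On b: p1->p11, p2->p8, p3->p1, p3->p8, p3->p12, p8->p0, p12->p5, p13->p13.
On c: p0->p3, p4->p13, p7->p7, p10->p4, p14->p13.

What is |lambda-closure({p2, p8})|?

9

Start with {p2, p8}.
From p2 via lambda: add p4, p14.
From p8 via lambda: add p5.
From p4 via lambda: add p0, p13.
From p13 via lambda: add p6, p12.
lambda-closure = {p0, p2, p4, p5, p6, p8, p12, p13, p14}, which has 9 states.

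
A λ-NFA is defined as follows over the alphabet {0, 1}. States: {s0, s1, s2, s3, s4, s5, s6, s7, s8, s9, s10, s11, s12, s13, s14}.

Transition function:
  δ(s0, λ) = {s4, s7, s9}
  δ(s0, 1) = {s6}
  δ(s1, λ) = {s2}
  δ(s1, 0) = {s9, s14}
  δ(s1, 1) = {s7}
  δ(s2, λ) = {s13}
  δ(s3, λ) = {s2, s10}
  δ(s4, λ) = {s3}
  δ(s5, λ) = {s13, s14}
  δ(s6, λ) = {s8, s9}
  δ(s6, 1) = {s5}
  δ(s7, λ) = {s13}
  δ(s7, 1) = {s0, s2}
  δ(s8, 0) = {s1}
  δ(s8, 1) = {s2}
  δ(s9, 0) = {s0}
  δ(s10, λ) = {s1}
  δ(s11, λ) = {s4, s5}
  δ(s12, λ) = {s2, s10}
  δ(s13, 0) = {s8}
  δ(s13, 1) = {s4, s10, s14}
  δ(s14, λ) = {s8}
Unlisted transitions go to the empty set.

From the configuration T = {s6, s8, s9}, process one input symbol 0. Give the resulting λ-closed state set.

{s0, s1, s2, s3, s4, s7, s9, s10, s13}

s8 on 0 → {s1}.
s9 on 0 → {s0}.
No 0-transition from s6.
Union after reading 0: {s0, s1}.
Now take the λ-closure:
From s0 via λ: add s4, s7, s9.
From s1 via λ: add s2.
From s2 via λ: add s13.
From s4 via λ: add s3.
From s3 via λ: add s10.
No new states can be added; the closed set is {s0, s1, s2, s3, s4, s7, s9, s10, s13}.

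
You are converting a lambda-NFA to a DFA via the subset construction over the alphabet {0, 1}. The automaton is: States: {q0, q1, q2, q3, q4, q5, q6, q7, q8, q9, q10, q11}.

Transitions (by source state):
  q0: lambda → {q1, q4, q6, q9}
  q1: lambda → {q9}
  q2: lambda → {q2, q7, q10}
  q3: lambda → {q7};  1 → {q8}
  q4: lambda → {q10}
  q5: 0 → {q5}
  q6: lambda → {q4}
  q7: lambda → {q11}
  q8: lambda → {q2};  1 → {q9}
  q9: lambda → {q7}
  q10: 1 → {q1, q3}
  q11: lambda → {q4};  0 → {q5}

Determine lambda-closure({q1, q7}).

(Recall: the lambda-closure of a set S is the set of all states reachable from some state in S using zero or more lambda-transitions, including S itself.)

{q1, q4, q7, q9, q10, q11}

Start with {q1, q7}.
From q1 via lambda: add q9.
From q7 via lambda: add q11.
From q11 via lambda: add q4.
From q4 via lambda: add q10.
No new states can be added; the closed set is {q1, q4, q7, q9, q10, q11}.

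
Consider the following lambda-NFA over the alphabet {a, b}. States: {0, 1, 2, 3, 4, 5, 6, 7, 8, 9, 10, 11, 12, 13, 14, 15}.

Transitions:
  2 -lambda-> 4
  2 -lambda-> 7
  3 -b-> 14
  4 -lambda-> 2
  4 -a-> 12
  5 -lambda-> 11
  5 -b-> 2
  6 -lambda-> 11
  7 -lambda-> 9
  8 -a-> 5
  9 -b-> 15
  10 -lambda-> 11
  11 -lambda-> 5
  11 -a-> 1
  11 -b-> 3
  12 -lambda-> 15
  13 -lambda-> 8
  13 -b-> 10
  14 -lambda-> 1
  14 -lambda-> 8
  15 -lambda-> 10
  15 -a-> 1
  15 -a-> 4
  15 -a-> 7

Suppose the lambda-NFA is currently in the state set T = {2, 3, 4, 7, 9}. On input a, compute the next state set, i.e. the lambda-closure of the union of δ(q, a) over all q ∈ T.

4 on a → {12}.
No a-transition from 2, 3, 7, 9.
Union after reading a: {12}.
Now take the lambda-closure:
From 12 via lambda: add 15.
From 15 via lambda: add 10.
From 10 via lambda: add 11.
From 11 via lambda: add 5.
No new states can be added; the closed set is {5, 10, 11, 12, 15}.

{5, 10, 11, 12, 15}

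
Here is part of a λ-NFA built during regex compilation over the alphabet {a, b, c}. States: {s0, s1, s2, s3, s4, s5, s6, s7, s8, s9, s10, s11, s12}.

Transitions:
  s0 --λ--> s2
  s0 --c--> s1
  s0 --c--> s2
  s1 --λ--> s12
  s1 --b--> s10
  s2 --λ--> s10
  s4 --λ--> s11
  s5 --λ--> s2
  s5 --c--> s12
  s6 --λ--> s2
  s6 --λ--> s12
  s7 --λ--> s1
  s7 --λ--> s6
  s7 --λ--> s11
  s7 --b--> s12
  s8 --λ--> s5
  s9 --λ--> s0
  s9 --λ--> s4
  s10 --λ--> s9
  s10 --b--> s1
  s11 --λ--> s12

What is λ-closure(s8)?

Start with {s8}.
From s8 via λ: add s5.
From s5 via λ: add s2.
From s2 via λ: add s10.
From s10 via λ: add s9.
From s9 via λ: add s0, s4.
From s4 via λ: add s11.
From s11 via λ: add s12.
No new states can be added; the closed set is {s0, s2, s4, s5, s8, s9, s10, s11, s12}.

{s0, s2, s4, s5, s8, s9, s10, s11, s12}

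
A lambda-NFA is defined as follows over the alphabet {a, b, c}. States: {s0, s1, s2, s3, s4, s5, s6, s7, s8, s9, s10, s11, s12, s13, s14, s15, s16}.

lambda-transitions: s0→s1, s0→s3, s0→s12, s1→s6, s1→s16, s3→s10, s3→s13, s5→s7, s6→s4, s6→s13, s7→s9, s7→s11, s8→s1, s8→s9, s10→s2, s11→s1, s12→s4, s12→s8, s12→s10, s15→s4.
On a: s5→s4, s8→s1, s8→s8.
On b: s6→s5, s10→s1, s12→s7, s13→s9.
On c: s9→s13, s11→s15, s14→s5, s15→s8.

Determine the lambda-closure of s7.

Start with {s7}.
From s7 via lambda: add s9, s11.
From s11 via lambda: add s1.
From s1 via lambda: add s6, s16.
From s6 via lambda: add s4, s13.
No new states can be added; the closed set is {s1, s4, s6, s7, s9, s11, s13, s16}.

{s1, s4, s6, s7, s9, s11, s13, s16}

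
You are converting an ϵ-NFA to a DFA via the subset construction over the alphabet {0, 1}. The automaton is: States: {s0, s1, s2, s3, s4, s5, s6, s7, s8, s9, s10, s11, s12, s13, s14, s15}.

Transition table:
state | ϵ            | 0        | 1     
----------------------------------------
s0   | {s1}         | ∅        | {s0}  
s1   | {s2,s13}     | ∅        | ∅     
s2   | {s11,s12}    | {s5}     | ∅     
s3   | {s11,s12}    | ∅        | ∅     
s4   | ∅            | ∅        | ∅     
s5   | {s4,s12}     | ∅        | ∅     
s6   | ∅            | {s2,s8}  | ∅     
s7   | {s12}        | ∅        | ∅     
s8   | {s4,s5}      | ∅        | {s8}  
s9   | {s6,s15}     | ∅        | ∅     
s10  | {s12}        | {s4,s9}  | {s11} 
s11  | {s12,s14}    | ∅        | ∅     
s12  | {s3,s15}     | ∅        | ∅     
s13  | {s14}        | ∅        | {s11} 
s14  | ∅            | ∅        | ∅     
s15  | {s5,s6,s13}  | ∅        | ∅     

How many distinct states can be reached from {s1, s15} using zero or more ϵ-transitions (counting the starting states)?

Start with {s1, s15}.
From s1 via ϵ: add s2, s13.
From s15 via ϵ: add s5, s6.
From s2 via ϵ: add s11, s12.
From s5 via ϵ: add s4.
From s13 via ϵ: add s14.
From s12 via ϵ: add s3.
ϵ-closure = {s1, s2, s3, s4, s5, s6, s11, s12, s13, s14, s15}, which has 11 states.

11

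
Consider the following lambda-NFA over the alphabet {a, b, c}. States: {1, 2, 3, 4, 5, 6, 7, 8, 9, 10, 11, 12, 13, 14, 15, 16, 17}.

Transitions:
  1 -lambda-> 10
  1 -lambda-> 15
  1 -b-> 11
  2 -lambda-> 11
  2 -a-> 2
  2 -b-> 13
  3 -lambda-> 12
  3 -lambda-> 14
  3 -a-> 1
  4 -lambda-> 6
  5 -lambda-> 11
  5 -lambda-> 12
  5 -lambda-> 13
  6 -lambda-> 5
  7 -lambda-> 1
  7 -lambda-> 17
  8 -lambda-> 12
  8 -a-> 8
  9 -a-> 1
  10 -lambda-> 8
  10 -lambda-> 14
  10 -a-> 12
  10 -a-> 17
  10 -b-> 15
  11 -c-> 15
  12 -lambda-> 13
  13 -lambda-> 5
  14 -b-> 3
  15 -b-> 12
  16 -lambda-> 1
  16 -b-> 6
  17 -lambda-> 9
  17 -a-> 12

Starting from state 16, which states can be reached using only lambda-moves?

{1, 5, 8, 10, 11, 12, 13, 14, 15, 16}

Start with {16}.
From 16 via lambda: add 1.
From 1 via lambda: add 10, 15.
From 10 via lambda: add 8, 14.
From 8 via lambda: add 12.
From 12 via lambda: add 13.
From 13 via lambda: add 5.
From 5 via lambda: add 11.
No new states can be added; the closed set is {1, 5, 8, 10, 11, 12, 13, 14, 15, 16}.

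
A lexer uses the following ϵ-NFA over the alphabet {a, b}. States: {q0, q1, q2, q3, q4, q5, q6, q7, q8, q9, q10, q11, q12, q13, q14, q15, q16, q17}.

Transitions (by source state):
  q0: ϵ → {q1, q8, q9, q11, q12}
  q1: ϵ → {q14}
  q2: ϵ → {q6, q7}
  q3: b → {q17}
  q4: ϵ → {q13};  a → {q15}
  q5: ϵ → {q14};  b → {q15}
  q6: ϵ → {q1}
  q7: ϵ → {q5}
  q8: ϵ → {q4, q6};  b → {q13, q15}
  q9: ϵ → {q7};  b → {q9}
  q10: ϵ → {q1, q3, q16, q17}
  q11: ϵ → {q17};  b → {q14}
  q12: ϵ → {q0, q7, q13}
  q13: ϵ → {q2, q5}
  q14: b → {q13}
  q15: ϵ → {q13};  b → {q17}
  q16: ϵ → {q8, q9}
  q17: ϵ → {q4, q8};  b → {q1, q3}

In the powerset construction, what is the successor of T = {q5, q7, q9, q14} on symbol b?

q5 on b → {q15}.
q9 on b → {q9}.
q14 on b → {q13}.
No b-transition from q7.
Union after reading b: {q9, q13, q15}.
Now take the ϵ-closure:
From q9 via ϵ: add q7.
From q13 via ϵ: add q2, q5.
From q2 via ϵ: add q6.
From q5 via ϵ: add q14.
From q6 via ϵ: add q1.
No new states can be added; the closed set is {q1, q2, q5, q6, q7, q9, q13, q14, q15}.

{q1, q2, q5, q6, q7, q9, q13, q14, q15}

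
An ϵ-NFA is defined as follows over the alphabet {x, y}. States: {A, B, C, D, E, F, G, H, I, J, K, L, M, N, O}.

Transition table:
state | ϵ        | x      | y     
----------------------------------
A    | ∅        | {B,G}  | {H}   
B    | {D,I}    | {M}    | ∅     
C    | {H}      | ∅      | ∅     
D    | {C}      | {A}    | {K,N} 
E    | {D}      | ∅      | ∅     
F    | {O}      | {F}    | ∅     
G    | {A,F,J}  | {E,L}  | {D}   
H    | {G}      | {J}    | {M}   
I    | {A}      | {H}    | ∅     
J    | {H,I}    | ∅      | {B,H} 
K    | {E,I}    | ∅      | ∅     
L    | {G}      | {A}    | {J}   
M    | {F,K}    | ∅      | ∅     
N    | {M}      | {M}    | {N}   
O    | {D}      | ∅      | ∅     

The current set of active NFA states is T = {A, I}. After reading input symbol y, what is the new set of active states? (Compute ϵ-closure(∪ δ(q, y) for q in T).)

{A, C, D, F, G, H, I, J, O}

A on y → {H}.
No y-transition from I.
Union after reading y: {H}.
Now take the ϵ-closure:
From H via ϵ: add G.
From G via ϵ: add A, F, J.
From F via ϵ: add O.
From J via ϵ: add I.
From O via ϵ: add D.
From D via ϵ: add C.
No new states can be added; the closed set is {A, C, D, F, G, H, I, J, O}.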